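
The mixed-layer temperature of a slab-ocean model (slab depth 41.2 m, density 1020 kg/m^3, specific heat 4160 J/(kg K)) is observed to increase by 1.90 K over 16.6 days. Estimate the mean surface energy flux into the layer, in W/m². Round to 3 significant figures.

232

Areal heat capacity C = ρ c_p D = 1020 × 4160 × 41.2 = 1.75×10^8 J m⁻² K⁻¹.
Required heat per unit area: Q = C ΔT = 1.75×10^8 × 1.90 = 3.32×10^8 J/m².
Flux F = Q / Δt = 3.32×10^8 / 1.43×10^6 s = 232 W/m².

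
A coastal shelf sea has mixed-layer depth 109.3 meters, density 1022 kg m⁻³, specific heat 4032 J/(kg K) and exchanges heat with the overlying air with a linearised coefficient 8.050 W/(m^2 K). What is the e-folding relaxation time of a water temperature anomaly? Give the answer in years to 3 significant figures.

Areal heat capacity C = ρ c_p D = 1022 × 4032 × 109.3 = 4.50×10^8 J/(m²·K).
Relaxation time τ = C / λ = 4.50×10^8 / 8.050 = 5.59×10^7 s.
In years: 5.59×10^7 s / (3.156×10^7 s/year) = 1.77 years.

1.77 years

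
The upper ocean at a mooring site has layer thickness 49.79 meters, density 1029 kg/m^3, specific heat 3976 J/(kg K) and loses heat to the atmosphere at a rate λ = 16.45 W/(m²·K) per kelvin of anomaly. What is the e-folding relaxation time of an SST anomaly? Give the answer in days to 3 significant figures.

143 days

Areal heat capacity C = ρ c_p D = 1029 × 3976 × 49.79 = 2.04×10^8 J m⁻² K⁻¹.
Relaxation time τ = C / λ = 2.04×10^8 / 16.45 = 1.24×10^7 s.
In days: 1.24×10^7 s / (86400 s/day) = 143 days.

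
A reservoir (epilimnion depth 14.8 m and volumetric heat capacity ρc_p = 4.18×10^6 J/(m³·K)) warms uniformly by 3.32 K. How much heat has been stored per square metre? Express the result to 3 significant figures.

Areal heat capacity C = ρc_p × D = 4.18×10^6 × 14.8 = 6.19×10^7 J/(m²·K).
ΔQ = C ΔT = 6.19×10^7 × 3.32 = 2.05×10^8 J/m².

2.05×10^8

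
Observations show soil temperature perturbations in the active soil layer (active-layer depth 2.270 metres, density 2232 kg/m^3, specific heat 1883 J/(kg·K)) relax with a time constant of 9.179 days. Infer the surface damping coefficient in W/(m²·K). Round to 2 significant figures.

Areal heat capacity C = ρ c_p D = 2232 × 1883 × 2.270 = 9.54×10^6 J/(m^2 K).
τ = 9.179 days = 7.93×10^5 s.
λ = C / τ = 9.54×10^6 / 7.93×10^5 = 12.0 W/(m²·K).

12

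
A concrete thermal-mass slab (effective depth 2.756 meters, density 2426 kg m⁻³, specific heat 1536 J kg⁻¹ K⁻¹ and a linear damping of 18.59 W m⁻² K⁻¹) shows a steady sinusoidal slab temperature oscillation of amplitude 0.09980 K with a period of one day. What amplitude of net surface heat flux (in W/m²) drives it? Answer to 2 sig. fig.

Areal heat capacity C = ρ c_p D = 2426 × 1536 × 2.756 = 1.03×10^7 J/(m²·K).
ω = 2π / 86400 s = 7.27×10^-5 s⁻¹.
√((Cω)² + λ²) = √((747)² + 18.59²) = 747 W/(m²·K).
F₀ = A × √((Cω)²+λ²) = 0.09980 × 747 = 74.6 W/m².

75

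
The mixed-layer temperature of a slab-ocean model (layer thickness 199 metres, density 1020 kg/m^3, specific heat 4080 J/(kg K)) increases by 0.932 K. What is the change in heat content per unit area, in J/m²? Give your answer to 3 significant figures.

Areal heat capacity C = ρ c_p D = 1020 × 4080 × 199 = 8.28×10^8 J/(m²·K).
ΔQ = C ΔT = 8.28×10^8 × 0.932 = 7.72×10^8 J/m².

7.72×10^8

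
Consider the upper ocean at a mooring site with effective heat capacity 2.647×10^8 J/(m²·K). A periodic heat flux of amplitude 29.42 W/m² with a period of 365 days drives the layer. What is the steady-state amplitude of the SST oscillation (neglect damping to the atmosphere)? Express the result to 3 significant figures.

0.558 K

Areal heat capacity C = 2.647×10^8 J/(m²·K) (given).
Angular frequency ω = 2π / T = 2π / 3.15×10^7 s = 1.99×10^-7 s⁻¹.
Cω = 2.65×10^8 × 1.99×10^-7 = 52.7 W/(m²·K).
Amplitude A = F₀ / (Cω) = 29.42 / 52.7 = 0.558 K.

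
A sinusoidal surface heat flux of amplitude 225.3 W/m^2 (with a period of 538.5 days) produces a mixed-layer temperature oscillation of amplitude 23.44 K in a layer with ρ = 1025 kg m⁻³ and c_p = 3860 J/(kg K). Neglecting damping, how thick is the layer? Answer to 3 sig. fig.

ω = 2π / 4.65×10^7 s = 1.35×10^-7 s⁻¹.
Required C = F₀ / (A ω) = 225.3 / (23.44 × 1.35×10^-7) = 7.12×10^7 J/(m²·K).
D = C / (ρ c_p) = 7.12×10^7 / (1025 × 3860) = 18.0 m.

18.0 m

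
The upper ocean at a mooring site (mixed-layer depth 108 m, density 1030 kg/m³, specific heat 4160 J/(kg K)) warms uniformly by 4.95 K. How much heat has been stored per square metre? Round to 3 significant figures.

2.29×10^9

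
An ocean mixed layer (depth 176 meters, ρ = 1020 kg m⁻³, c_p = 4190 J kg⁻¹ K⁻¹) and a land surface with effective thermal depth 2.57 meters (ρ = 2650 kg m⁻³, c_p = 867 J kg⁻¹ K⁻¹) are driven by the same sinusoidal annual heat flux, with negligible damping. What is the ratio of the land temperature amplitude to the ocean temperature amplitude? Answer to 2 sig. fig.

130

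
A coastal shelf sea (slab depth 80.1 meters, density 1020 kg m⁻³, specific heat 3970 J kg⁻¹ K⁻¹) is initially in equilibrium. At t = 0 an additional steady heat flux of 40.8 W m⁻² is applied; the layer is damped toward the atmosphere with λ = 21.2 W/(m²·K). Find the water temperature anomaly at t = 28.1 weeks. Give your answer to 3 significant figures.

Areal heat capacity C = ρ c_p D = 1020 × 3970 × 80.1 = 3.24×10^8 J/(m^2 K).
τ = C / λ = 3.24×10^8 / 21.2 = 1.53×10^7 s.
Equilibrium anomaly ΔT_eq = F / λ = 40.8 / 21.2 = 1.92 K.
t = 28.1 weeks = 1.70×10^7 s, so t/τ = 1.11.
ΔT(t) = ΔT_eq (1 − e^(−t/τ)) = 1.92 × (1 − e^−1.11) = 1.29 K.

1.29 K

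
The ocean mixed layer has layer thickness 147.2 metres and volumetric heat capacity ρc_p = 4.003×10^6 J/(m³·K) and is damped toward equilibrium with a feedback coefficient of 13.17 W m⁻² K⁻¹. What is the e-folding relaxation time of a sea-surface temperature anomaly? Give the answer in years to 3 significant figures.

Areal heat capacity C = ρc_p × D = 4.003×10^6 × 147.2 = 5.89×10^8 J/(m^2 K).
Relaxation time τ = C / λ = 5.89×10^8 / 13.17 = 4.47×10^7 s.
In years: 4.47×10^7 s / (3.156×10^7 s/year) = 1.42 years.

1.42 years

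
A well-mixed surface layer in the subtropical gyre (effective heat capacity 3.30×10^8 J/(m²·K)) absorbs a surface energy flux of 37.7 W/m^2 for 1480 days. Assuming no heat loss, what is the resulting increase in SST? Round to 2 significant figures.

Areal heat capacity C = 3.30×10^8 J/(m²·K) (given).
Net heat input Q = F Δt = 37.7 × (1480 days × 86400 s/day) = 4.82×10^9 J/m².
ΔT = Q / C = 4.82×10^9 / 3.30×10^8 = 14.6 K.

15 K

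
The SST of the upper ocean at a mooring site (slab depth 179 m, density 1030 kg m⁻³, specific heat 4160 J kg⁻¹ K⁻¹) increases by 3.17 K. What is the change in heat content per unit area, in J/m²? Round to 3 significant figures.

2.43×10^9

Areal heat capacity C = ρ c_p D = 1030 × 4160 × 179 = 7.67×10^8 J/(m^2 K).
ΔQ = C ΔT = 7.67×10^8 × 3.17 = 2.43×10^9 J/m².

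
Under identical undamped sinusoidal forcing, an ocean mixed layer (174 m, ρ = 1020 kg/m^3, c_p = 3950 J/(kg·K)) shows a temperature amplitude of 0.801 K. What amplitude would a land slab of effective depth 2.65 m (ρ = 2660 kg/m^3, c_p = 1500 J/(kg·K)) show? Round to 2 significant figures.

C_ocean = 7.01×10^8 J/(m²·K); C_land = 1.06×10^7 J/(m²·K).
A ∝ 1/C ⇒ A_land = A_ocean × C_ocean/C_land = 0.801 × 66.3 = 53.1 K.

53 K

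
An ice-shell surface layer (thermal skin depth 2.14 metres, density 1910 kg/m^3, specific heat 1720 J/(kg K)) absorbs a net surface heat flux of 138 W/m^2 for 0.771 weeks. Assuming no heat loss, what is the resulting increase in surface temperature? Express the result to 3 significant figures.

9.15 K

Areal heat capacity C = ρ c_p D = 1910 × 1720 × 2.14 = 7.03×10^6 J/(m^2 K).
Net heat input Q = F Δt = 138 × (0.771 weeks × 6.048×10^5 s/week) = 6.43×10^7 J/m².
ΔT = Q / C = 6.43×10^7 / 7.03×10^6 = 9.15 K.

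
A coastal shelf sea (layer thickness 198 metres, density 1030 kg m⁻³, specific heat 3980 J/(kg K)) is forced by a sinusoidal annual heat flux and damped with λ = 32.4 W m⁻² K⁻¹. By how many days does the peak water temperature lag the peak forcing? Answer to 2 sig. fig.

Areal heat capacity C = ρ c_p D = 1030 × 3980 × 198 = 8.12×10^8 J m⁻² K⁻¹.
ω = 2π / 3.15×10^7 s = 1.99×10^-7 s⁻¹.
Phase lag φ = arctan(Cω/λ) = arctan(162/32.4) = 1.37 rad.
Time lag = φ / ω = 1.37 / 1.99×10^-7 = 6.89×10^6 s = 79.8 days.

80 days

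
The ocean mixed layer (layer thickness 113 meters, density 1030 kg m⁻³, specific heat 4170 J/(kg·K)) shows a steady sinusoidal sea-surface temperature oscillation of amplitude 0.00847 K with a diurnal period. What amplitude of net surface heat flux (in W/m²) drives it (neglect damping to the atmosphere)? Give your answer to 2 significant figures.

Areal heat capacity C = ρ c_p D = 1030 × 4170 × 113 = 4.85×10^8 J/(m²·K).
ω = 2π / 86400 s = 7.27×10^-5 s⁻¹.
Cω = 4.85×10^8 × 7.27×10^-5 = 35300 W/(m²·K).
F₀ = A × Cω = 0.00847 × 35300 = 299 W/m².

300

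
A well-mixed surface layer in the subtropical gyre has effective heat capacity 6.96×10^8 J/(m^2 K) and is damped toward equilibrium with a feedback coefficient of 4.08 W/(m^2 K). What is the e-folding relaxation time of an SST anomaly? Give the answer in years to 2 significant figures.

5.4 years

Areal heat capacity C = 6.96×10^8 J/(m^2 K) (given).
Relaxation time τ = C / λ = 6.96×10^8 / 4.08 = 1.71×10^8 s.
In years: 1.71×10^8 s / (3.156×10^7 s/year) = 5.41 years.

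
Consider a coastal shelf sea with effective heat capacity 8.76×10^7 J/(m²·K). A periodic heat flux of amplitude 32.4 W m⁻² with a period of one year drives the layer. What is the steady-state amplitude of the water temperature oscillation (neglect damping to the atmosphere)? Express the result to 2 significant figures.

Areal heat capacity C = 8.76×10^7 J/(m²·K) (given).
Angular frequency ω = 2π / T = 2π / 3.15×10^7 s = 1.99×10^-7 s⁻¹.
Cω = 8.76×10^7 × 1.99×10^-7 = 17.5 W/(m²·K).
Amplitude A = F₀ / (Cω) = 32.4 / 17.5 = 1.86 K.

1.9 K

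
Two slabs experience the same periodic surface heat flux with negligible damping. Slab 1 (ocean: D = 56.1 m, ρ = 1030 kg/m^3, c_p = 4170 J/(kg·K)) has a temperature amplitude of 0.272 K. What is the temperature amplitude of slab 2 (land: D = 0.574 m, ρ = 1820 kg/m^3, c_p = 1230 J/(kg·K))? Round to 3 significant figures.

C_ocean = 2.41×10^8 J/(m²·K); C_land = 1.28×10^6 J/(m²·K).
A ∝ 1/C ⇒ A_land = A_ocean × C_ocean/C_land = 0.272 × 188 = 51.0 K.

51.0 K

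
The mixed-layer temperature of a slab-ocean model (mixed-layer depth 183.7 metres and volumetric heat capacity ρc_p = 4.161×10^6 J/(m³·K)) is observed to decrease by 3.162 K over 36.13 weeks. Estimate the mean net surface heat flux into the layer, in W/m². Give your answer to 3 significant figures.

Areal heat capacity C = ρc_p × D = 4.161×10^6 × 183.7 = 7.64×10^8 J m⁻² K⁻¹.
Required heat per unit area: Q = C ΔT = 7.64×10^8 × -3.162 = -2.42×10^9 J/m².
Flux F = Q / Δt = -2.42×10^9 / 2.19×10^7 s = -111 W/m².

-111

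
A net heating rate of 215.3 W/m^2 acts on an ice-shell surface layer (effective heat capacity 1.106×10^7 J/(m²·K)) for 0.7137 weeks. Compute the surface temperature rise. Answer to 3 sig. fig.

Areal heat capacity C = 1.106×10^7 J/(m²·K) (given).
Net heat input Q = F Δt = 215.3 × (0.7137 weeks × 6.048×10^5 s/week) = 9.29×10^7 J/m².
ΔT = Q / C = 9.29×10^7 / 1.11×10^7 = 8.40 K.

8.40 K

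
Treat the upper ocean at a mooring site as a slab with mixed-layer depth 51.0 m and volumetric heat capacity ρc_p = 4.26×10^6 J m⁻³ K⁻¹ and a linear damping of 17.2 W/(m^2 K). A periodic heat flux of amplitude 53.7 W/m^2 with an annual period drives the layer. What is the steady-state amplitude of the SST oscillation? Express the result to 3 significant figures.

1.15 K

Areal heat capacity C = ρc_p × D = 4.26×10^6 × 51.0 = 2.17×10^8 J m⁻² K⁻¹.
Angular frequency ω = 2π / T = 2π / 3.15×10^7 s = 1.99×10^-7 s⁻¹.
√((Cω)² + λ²) = √((43.3)² + 17.2²) = 46.6 W/(m²·K).
Amplitude A = F₀ / √((Cω)²+λ²) = 53.7 / 46.6 = 1.15 K.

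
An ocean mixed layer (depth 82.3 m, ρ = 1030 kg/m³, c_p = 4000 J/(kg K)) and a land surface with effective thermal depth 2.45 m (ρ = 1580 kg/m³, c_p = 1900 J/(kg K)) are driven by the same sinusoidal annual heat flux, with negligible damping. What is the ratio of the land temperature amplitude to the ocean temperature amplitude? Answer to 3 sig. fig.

C_ocean = 1030 × 4000 × 82.3 = 3.39×10^8 J/(m²·K).
C_land = 1580 × 1900 × 2.45 = 7.35×10^6 J/(m²·K).
Undamped amplitude ∝ 1/C, so A_land/A_ocean = C_ocean/C_land = 46.1.

46.1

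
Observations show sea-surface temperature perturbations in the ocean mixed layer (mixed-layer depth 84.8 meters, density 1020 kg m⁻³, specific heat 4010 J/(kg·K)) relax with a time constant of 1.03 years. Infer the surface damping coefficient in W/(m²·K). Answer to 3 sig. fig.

10.7

Areal heat capacity C = ρ c_p D = 1020 × 4010 × 84.8 = 3.47×10^8 J/(m^2 K).
τ = 1.03 years = 3.25×10^7 s.
λ = C / τ = 3.47×10^8 / 3.25×10^7 = 10.7 W/(m²·K).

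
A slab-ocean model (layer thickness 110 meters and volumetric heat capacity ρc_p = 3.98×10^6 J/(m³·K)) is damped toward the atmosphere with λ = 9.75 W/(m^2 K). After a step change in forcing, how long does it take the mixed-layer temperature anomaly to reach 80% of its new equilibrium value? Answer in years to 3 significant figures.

Areal heat capacity C = ρc_p × D = 3.98×10^6 × 110 = 4.38×10^8 J/(m²·K).
τ = C / λ = 4.38×10^8 / 9.75 = 4.49×10^7 s.
Fraction reached: 1 − e^(−t/τ) = 0.80 ⇒ t = −τ ln(1 − 0.80) = τ × 1.61.
t = 7.23×10^7 s = 2.29 years.

2.29 years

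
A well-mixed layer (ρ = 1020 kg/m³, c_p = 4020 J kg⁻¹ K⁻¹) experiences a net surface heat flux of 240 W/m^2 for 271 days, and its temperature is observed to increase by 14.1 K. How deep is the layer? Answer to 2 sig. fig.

97 m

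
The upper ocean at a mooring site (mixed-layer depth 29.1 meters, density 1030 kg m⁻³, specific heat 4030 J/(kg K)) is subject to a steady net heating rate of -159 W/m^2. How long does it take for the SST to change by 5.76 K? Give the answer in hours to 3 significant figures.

Areal heat capacity C = ρ c_p D = 1030 × 4030 × 29.1 = 1.21×10^8 J/(m^2 K).
Time required: Δt = C ΔT / F = 1.21×10^8 × -5.76 / -159 = 4.38×10^6 s.
In hours: 4.38×10^6 s / (3600 s/hour) = 1220 hours.

1220 hours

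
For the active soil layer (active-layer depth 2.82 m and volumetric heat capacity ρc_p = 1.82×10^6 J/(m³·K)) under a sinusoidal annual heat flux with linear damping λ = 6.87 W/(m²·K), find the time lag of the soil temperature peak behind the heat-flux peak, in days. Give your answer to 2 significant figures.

8.6 days

Areal heat capacity C = ρc_p × D = 1.82×10^6 × 2.82 = 5.13×10^6 J m⁻² K⁻¹.
ω = 2π / 3.15×10^7 s = 1.99×10^-7 s⁻¹.
Phase lag φ = arctan(Cω/λ) = arctan(1.02/6.87) = 0.148 rad.
Time lag = φ / ω = 0.148 / 1.99×10^-7 = 7.42×10^5 s = 8.58 days.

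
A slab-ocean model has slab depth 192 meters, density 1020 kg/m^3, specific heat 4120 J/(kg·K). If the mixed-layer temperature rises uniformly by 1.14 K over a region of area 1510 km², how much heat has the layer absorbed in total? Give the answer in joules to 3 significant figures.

1.39×10^18 J

Areal heat capacity C = ρ c_p D = 1020 × 4120 × 192 = 8.07×10^8 J m⁻² K⁻¹.
Heat per unit area: q = C ΔT = 8.07×10^8 × 1.14 = 9.20×10^8 J/m².
Total heat: Q = q × A = 9.20×10^8 × (1510 × 10⁶ m²) = 1.39×10^18 J.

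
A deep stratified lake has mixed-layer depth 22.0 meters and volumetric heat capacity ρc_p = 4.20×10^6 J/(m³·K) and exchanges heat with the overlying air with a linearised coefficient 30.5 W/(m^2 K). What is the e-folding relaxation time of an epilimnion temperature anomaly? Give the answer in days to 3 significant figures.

Areal heat capacity C = ρc_p × D = 4.20×10^6 × 22.0 = 9.24×10^7 J/(m^2 K).
Relaxation time τ = C / λ = 9.24×10^7 / 30.5 = 3.03×10^6 s.
In days: 3.03×10^6 s / (86400 s/day) = 35.1 days.

35.1 days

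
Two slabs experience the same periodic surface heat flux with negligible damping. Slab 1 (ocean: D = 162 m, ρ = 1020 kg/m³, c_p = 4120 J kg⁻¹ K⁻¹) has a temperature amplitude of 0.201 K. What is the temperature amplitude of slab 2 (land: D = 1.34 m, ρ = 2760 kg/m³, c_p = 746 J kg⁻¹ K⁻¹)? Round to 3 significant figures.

C_ocean = 6.81×10^8 J/(m²·K); C_land = 2.76×10^6 J/(m²·K).
A ∝ 1/C ⇒ A_land = A_ocean × C_ocean/C_land = 0.201 × 247 = 49.6 K.

49.6 K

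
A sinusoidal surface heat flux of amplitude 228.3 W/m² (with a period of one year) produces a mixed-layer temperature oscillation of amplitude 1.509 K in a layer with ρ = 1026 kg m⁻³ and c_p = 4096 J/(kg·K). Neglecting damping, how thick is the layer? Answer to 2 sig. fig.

180 m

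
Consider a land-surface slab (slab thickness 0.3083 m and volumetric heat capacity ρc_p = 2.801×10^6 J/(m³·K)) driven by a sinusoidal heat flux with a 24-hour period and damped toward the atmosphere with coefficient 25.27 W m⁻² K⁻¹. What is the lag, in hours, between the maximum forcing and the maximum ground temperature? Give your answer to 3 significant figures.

4.54 hours

Areal heat capacity C = ρc_p × D = 2.801×10^6 × 0.3083 = 8.64×10^5 J/(m^2 K).
ω = 2π / 86400 s = 7.27×10^-5 s⁻¹.
Phase lag φ = arctan(Cω/λ) = arctan(62.8/25.27) = 1.19 rad.
Time lag = φ / ω = 1.19 / 7.27×10^-5 = 16300 s = 4.54 hours.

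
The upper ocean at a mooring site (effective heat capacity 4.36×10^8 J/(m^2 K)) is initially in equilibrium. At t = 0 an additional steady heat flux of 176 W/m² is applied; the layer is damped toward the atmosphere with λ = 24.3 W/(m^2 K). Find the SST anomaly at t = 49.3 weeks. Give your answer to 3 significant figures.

Areal heat capacity C = 4.36×10^8 J/(m^2 K) (given).
τ = C / λ = 4.36×10^8 / 24.3 = 1.79×10^7 s.
Equilibrium anomaly ΔT_eq = F / λ = 176 / 24.3 = 7.24 K.
t = 49.3 weeks = 2.98×10^7 s, so t/τ = 1.66.
ΔT(t) = ΔT_eq (1 − e^(−t/τ)) = 7.24 × (1 − e^−1.66) = 5.87 K.

5.87 K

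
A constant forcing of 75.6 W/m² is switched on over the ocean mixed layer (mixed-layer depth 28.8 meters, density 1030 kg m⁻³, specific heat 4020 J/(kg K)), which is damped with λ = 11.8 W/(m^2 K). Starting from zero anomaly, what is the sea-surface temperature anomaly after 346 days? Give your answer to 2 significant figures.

Areal heat capacity C = ρ c_p D = 1030 × 4020 × 28.8 = 1.19×10^8 J/(m^2 K).
τ = C / λ = 1.19×10^8 / 11.8 = 1.01×10^7 s.
Equilibrium anomaly ΔT_eq = F / λ = 75.6 / 11.8 = 6.41 K.
t = 346 days = 2.99×10^7 s, so t/τ = 2.96.
ΔT(t) = ΔT_eq (1 − e^(−t/τ)) = 6.41 × (1 − e^−2.96) = 6.07 K.

6.1 K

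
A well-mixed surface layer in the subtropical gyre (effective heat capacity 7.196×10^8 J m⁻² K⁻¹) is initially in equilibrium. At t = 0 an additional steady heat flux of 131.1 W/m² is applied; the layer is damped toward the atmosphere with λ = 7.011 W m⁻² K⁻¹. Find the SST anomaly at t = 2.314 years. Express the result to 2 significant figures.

Areal heat capacity C = 7.196×10^8 J m⁻² K⁻¹ (given).
τ = C / λ = 7.20×10^8 / 7.011 = 1.03×10^8 s.
Equilibrium anomaly ΔT_eq = F / λ = 131.1 / 7.011 = 18.7 K.
t = 2.314 years = 7.30×10^7 s, so t/τ = 0.711.
ΔT(t) = ΔT_eq (1 − e^(−t/τ)) = 18.7 × (1 − e^−0.711) = 9.52 K.

9.5 K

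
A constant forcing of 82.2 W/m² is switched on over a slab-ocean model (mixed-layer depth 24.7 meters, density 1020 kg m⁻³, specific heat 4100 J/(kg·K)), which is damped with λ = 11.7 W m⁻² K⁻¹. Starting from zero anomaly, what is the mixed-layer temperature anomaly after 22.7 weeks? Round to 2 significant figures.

Areal heat capacity C = ρ c_p D = 1020 × 4100 × 24.7 = 1.03×10^8 J/(m^2 K).
τ = C / λ = 1.03×10^8 / 11.7 = 8.83×10^6 s.
Equilibrium anomaly ΔT_eq = F / λ = 82.2 / 11.7 = 7.03 K.
t = 22.7 weeks = 1.37×10^7 s, so t/τ = 1.56.
ΔT(t) = ΔT_eq (1 − e^(−t/τ)) = 7.03 × (1 − e^−1.56) = 5.54 K.

5.5 K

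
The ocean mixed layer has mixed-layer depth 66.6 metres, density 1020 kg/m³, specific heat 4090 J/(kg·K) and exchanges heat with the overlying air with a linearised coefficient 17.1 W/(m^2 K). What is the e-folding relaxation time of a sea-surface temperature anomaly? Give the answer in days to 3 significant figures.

188 days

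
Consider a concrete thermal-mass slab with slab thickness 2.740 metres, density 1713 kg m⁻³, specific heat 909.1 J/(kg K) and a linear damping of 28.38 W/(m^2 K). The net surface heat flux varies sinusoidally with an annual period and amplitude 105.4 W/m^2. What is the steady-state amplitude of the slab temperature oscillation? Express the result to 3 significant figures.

3.71 K

Areal heat capacity C = ρ c_p D = 1713 × 909.1 × 2.740 = 4.27×10^6 J m⁻² K⁻¹.
Angular frequency ω = 2π / T = 2π / 3.15×10^7 s = 1.99×10^-7 s⁻¹.
√((Cω)² + λ²) = √((0.850)² + 28.38²) = 28.4 W/(m²·K).
Amplitude A = F₀ / √((Cω)²+λ²) = 105.4 / 28.4 = 3.71 K.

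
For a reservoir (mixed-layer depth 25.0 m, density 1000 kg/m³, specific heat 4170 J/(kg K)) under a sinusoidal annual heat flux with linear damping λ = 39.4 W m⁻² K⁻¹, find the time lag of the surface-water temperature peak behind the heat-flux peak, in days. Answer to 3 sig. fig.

28.2 days

Areal heat capacity C = ρ c_p D = 1000 × 4170 × 25.0 = 1.04×10^8 J/(m²·K).
ω = 2π / 3.15×10^7 s = 1.99×10^-7 s⁻¹.
Phase lag φ = arctan(Cω/λ) = arctan(20.8/39.4) = 0.485 rad.
Time lag = φ / ω = 0.485 / 1.99×10^-7 = 2.44×10^6 s = 28.2 days.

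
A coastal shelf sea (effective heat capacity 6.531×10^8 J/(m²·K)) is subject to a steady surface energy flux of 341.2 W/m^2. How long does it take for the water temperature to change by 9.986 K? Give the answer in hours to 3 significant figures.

Areal heat capacity C = 6.531×10^8 J/(m²·K) (given).
Time required: Δt = C ΔT / F = 6.53×10^8 × 9.986 / 341.2 = 1.91×10^7 s.
In hours: 1.91×10^7 s / (3600 s/hour) = 5310 hours.

5310 hours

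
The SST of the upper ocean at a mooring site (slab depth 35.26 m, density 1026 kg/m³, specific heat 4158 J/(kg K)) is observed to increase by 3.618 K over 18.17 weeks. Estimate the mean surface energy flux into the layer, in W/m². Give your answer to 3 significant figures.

Areal heat capacity C = ρ c_p D = 1026 × 4158 × 35.26 = 1.50×10^8 J m⁻² K⁻¹.
Required heat per unit area: Q = C ΔT = 1.50×10^8 × 3.618 = 5.44×10^8 J/m².
Flux F = Q / Δt = 5.44×10^8 / 1.10×10^7 s = 49.5 W/m².

49.5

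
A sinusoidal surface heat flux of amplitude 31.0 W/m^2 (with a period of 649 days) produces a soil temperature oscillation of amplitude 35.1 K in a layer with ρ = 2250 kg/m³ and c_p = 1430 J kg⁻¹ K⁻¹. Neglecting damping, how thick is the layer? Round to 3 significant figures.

ω = 2π / 5.61×10^7 s = 1.12×10^-7 s⁻¹.
Required C = F₀ / (A ω) = 31.0 / (35.1 × 1.12×10^-7) = 7.88×10^6 J/(m²·K).
D = C / (ρ c_p) = 7.88×10^6 / (2250 × 1430) = 2.45 m.

2.45 m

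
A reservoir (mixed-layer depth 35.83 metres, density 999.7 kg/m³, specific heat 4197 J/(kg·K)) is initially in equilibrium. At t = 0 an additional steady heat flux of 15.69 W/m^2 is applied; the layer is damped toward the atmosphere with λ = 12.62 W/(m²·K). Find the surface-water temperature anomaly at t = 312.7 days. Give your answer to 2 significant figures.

Areal heat capacity C = ρ c_p D = 999.7 × 4197 × 35.83 = 1.50×10^8 J m⁻² K⁻¹.
τ = C / λ = 1.50×10^8 / 12.62 = 1.19×10^7 s.
Equilibrium anomaly ΔT_eq = F / λ = 15.69 / 12.62 = 1.24 K.
t = 312.7 days = 2.70×10^7 s, so t/τ = 2.27.
ΔT(t) = ΔT_eq (1 − e^(−t/τ)) = 1.24 × (1 − e^−2.27) = 1.11 K.

1.1 K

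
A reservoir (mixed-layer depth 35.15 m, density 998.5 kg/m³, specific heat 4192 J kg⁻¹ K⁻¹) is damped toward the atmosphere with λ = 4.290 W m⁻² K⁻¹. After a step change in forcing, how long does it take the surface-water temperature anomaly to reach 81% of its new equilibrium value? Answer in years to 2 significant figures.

Areal heat capacity C = ρ c_p D = 998.5 × 4192 × 35.15 = 1.47×10^8 J/(m²·K).
τ = C / λ = 1.47×10^8 / 4.290 = 3.43×10^7 s.
Fraction reached: 1 − e^(−t/τ) = 0.81 ⇒ t = −τ ln(1 − 0.81) = τ × 1.66.
t = 5.70×10^7 s = 1.80 years.

1.8 years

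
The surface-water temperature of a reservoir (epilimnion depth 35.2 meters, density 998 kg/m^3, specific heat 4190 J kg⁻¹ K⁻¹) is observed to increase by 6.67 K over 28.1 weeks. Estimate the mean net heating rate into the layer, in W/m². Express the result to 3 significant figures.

57.8

Areal heat capacity C = ρ c_p D = 998 × 4190 × 35.2 = 1.47×10^8 J/(m^2 K).
Required heat per unit area: Q = C ΔT = 1.47×10^8 × 6.67 = 9.82×10^8 J/m².
Flux F = Q / Δt = 9.82×10^8 / 1.70×10^7 s = 57.8 W/m².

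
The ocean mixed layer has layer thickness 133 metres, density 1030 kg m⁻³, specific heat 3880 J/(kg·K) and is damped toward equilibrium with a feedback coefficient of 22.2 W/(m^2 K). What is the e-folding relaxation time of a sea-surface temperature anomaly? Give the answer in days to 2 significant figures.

Areal heat capacity C = ρ c_p D = 1030 × 3880 × 133 = 5.32×10^8 J m⁻² K⁻¹.
Relaxation time τ = C / λ = 5.32×10^8 / 22.2 = 2.39×10^7 s.
In days: 2.39×10^7 s / (86400 s/day) = 277 days.

280 days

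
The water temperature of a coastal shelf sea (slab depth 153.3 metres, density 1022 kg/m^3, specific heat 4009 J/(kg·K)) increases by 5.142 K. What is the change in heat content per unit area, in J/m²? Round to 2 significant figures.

3.2×10^9

Areal heat capacity C = ρ c_p D = 1022 × 4009 × 153.3 = 6.28×10^8 J m⁻² K⁻¹.
ΔQ = C ΔT = 6.28×10^8 × 5.142 = 3.23×10^9 J/m².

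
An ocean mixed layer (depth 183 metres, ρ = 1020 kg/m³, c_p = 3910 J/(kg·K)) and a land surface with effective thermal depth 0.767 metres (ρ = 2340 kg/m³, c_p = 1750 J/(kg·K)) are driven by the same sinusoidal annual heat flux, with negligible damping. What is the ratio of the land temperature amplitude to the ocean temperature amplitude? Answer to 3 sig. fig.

C_ocean = 1020 × 3910 × 183 = 7.30×10^8 J/(m²·K).
C_land = 2340 × 1750 × 0.767 = 3.14×10^6 J/(m²·K).
Undamped amplitude ∝ 1/C, so A_land/A_ocean = C_ocean/C_land = 232.

232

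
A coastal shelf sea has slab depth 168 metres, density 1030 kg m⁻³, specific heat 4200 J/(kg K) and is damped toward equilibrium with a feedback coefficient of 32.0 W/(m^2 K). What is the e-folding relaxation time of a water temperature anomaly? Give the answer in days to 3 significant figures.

263 days

Areal heat capacity C = ρ c_p D = 1030 × 4200 × 168 = 7.27×10^8 J m⁻² K⁻¹.
Relaxation time τ = C / λ = 7.27×10^8 / 32.0 = 2.27×10^7 s.
In days: 2.27×10^7 s / (86400 s/day) = 263 days.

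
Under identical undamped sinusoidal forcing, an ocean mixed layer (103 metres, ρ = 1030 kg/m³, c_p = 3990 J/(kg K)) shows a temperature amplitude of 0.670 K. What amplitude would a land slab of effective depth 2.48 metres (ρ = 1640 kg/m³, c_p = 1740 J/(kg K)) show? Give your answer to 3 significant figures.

40.1 K

C_ocean = 4.23×10^8 J/(m²·K); C_land = 7.08×10^6 J/(m²·K).
A ∝ 1/C ⇒ A_land = A_ocean × C_ocean/C_land = 0.670 × 59.8 = 40.1 K.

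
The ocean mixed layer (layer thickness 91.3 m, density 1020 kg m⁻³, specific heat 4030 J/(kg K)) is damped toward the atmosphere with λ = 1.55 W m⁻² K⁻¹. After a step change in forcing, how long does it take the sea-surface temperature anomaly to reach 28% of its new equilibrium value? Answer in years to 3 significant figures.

2.52 years

Areal heat capacity C = ρ c_p D = 1020 × 4030 × 91.3 = 3.75×10^8 J/(m^2 K).
τ = C / λ = 3.75×10^8 / 1.55 = 2.42×10^8 s.
Fraction reached: 1 − e^(−t/τ) = 0.28 ⇒ t = −τ ln(1 − 0.28) = τ × 0.329.
t = 7.95×10^7 s = 2.52 years.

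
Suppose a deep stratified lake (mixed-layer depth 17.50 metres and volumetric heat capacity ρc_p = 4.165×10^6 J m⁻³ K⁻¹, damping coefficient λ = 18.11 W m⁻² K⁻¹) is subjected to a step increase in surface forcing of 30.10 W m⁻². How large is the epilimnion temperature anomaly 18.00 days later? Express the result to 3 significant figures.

0.533 K

Areal heat capacity C = ρc_p × D = 4.165×10^6 × 17.50 = 7.29×10^7 J m⁻² K⁻¹.
τ = C / λ = 7.29×10^7 / 18.11 = 4.02×10^6 s.
Equilibrium anomaly ΔT_eq = F / λ = 30.10 / 18.11 = 1.66 K.
t = 18.00 days = 1.56×10^6 s, so t/τ = 0.386.
ΔT(t) = ΔT_eq (1 − e^(−t/τ)) = 1.66 × (1 − e^−0.386) = 0.533 K.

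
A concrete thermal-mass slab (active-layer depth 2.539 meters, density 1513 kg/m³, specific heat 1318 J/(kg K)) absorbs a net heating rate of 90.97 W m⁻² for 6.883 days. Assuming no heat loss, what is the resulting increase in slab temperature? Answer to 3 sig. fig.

10.7 K

Areal heat capacity C = ρ c_p D = 1513 × 1318 × 2.539 = 5.06×10^6 J m⁻² K⁻¹.
Net heat input Q = F Δt = 90.97 × (6.883 days × 86400 s/day) = 5.41×10^7 J/m².
ΔT = Q / C = 5.41×10^7 / 5.06×10^6 = 10.7 K.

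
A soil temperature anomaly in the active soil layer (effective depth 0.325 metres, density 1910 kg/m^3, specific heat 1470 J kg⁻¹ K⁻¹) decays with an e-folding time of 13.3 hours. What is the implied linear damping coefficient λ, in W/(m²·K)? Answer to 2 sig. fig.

Areal heat capacity C = ρ c_p D = 1910 × 1470 × 0.325 = 9.13×10^5 J/(m²·K).
τ = 13.3 hours = 47900 s.
λ = C / τ = 9.13×10^5 / 47900 = 19.1 W/(m²·K).

19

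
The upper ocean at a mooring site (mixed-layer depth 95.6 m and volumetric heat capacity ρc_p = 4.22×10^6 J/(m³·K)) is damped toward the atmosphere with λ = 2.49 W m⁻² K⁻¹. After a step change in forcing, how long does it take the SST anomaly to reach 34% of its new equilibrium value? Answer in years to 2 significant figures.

2.1 years

Areal heat capacity C = ρc_p × D = 4.22×10^6 × 95.6 = 4.03×10^8 J/(m²·K).
τ = C / λ = 4.03×10^8 / 2.49 = 1.62×10^8 s.
Fraction reached: 1 − e^(−t/τ) = 0.34 ⇒ t = −τ ln(1 − 0.34) = τ × 0.416.
t = 6.73×10^7 s = 2.13 years.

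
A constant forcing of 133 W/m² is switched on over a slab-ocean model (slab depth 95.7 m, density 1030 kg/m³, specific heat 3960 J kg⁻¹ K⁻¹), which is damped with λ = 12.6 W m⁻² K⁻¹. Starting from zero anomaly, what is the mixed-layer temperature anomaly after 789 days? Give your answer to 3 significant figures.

Areal heat capacity C = ρ c_p D = 1030 × 3960 × 95.7 = 3.90×10^8 J m⁻² K⁻¹.
τ = C / λ = 3.90×10^8 / 12.6 = 3.10×10^7 s.
Equilibrium anomaly ΔT_eq = F / λ = 133 / 12.6 = 10.6 K.
t = 789 days = 6.82×10^7 s, so t/τ = 2.20.
ΔT(t) = ΔT_eq (1 − e^(−t/τ)) = 10.6 × (1 − e^−2.20) = 9.39 K.

9.39 K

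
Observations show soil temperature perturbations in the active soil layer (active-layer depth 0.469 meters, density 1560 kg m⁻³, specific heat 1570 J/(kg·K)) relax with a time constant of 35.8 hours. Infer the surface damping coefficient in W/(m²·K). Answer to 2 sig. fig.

Areal heat capacity C = ρ c_p D = 1560 × 1570 × 0.469 = 1.15×10^6 J/(m²·K).
τ = 35.8 hours = 1.29×10^5 s.
λ = C / τ = 1.15×10^6 / 1.29×10^5 = 8.91 W/(m²·K).

8.9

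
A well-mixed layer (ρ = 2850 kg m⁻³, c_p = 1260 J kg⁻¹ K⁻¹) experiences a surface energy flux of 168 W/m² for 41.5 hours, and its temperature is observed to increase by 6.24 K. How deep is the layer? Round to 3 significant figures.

1.12 m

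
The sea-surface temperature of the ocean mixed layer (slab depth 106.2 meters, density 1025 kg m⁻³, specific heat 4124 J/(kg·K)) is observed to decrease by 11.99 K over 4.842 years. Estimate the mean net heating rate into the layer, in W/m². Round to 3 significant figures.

Areal heat capacity C = ρ c_p D = 1025 × 4124 × 106.2 = 4.49×10^8 J/(m²·K).
Required heat per unit area: Q = C ΔT = 4.49×10^8 × -11.99 = -5.38×10^9 J/m².
Flux F = Q / Δt = -5.38×10^9 / 1.53×10^8 s = -35.2 W/m².

-35.2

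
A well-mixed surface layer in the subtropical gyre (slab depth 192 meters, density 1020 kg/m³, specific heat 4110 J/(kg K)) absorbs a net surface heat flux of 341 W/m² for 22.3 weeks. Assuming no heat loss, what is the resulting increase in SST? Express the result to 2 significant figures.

5.7 K

Areal heat capacity C = ρ c_p D = 1020 × 4110 × 192 = 8.05×10^8 J/(m^2 K).
Net heat input Q = F Δt = 341 × (22.3 weeks × 6.048×10^5 s/week) = 4.60×10^9 J/m².
ΔT = Q / C = 4.60×10^9 / 8.05×10^8 = 5.71 K.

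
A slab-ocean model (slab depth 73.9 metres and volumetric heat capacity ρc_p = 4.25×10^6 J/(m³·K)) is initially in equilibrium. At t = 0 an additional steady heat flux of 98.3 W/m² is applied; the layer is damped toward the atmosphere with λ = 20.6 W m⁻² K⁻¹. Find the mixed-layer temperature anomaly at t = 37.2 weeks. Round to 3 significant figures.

Areal heat capacity C = ρc_p × D = 4.25×10^6 × 73.9 = 3.14×10^8 J m⁻² K⁻¹.
τ = C / λ = 3.14×10^8 / 20.6 = 1.52×10^7 s.
Equilibrium anomaly ΔT_eq = F / λ = 98.3 / 20.6 = 4.77 K.
t = 37.2 weeks = 2.25×10^7 s, so t/τ = 1.48.
ΔT(t) = ΔT_eq (1 − e^(−t/τ)) = 4.77 × (1 − e^−1.48) = 3.68 K.

3.68 K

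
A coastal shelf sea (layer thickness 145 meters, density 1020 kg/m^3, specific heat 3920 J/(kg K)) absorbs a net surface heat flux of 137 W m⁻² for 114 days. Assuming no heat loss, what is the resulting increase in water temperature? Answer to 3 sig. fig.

Areal heat capacity C = ρ c_p D = 1020 × 3920 × 145 = 5.80×10^8 J/(m^2 K).
Net heat input Q = F Δt = 137 × (114 days × 86400 s/day) = 1.35×10^9 J/m².
ΔT = Q / C = 1.35×10^9 / 5.80×10^8 = 2.33 K.

2.33 K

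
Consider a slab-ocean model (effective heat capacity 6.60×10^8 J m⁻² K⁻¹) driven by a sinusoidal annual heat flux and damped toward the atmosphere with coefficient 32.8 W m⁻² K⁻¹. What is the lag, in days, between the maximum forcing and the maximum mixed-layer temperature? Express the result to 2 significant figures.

77 days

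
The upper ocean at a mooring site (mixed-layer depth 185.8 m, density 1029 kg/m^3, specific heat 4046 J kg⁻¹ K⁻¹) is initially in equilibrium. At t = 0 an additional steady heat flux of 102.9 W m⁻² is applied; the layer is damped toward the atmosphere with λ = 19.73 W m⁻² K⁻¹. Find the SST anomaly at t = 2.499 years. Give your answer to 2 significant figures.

Areal heat capacity C = ρ c_p D = 1029 × 4046 × 185.8 = 7.74×10^8 J/(m^2 K).
τ = C / λ = 7.74×10^8 / 19.73 = 3.92×10^7 s.
Equilibrium anomaly ΔT_eq = F / λ = 102.9 / 19.73 = 5.22 K.
t = 2.499 years = 7.89×10^7 s, so t/τ = 2.01.
ΔT(t) = ΔT_eq (1 − e^(−t/τ)) = 5.22 × (1 − e^−2.01) = 4.52 K.

4.5 K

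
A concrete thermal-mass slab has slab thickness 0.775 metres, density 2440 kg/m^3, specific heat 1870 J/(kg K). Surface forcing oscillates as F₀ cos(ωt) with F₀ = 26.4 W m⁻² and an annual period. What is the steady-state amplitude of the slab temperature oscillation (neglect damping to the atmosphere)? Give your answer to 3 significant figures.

37.5 K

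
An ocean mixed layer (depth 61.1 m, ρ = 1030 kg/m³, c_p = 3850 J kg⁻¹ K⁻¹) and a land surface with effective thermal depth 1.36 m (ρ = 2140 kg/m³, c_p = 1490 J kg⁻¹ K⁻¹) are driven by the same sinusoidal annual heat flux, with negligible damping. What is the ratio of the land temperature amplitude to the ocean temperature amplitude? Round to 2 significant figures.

C_ocean = 1030 × 3850 × 61.1 = 2.42×10^8 J/(m²·K).
C_land = 2140 × 1490 × 1.36 = 4.34×10^6 J/(m²·K).
Undamped amplitude ∝ 1/C, so A_land/A_ocean = C_ocean/C_land = 55.9.

56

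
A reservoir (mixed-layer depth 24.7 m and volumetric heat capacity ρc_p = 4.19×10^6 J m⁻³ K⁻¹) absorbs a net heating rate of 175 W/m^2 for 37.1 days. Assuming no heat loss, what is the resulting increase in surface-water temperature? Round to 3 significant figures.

Areal heat capacity C = ρc_p × D = 4.19×10^6 × 24.7 = 1.03×10^8 J m⁻² K⁻¹.
Net heat input Q = F Δt = 175 × (37.1 days × 86400 s/day) = 5.61×10^8 J/m².
ΔT = Q / C = 5.61×10^8 / 1.03×10^8 = 5.42 K.

5.42 K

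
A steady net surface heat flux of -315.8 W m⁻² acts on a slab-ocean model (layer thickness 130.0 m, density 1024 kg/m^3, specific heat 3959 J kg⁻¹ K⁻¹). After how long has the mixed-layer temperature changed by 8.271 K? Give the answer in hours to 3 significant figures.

3830 hours

Areal heat capacity C = ρ c_p D = 1024 × 3959 × 130.0 = 5.27×10^8 J/(m²·K).
Time required: Δt = C ΔT / F = 5.27×10^8 × -8.271 / -315.8 = 1.38×10^7 s.
In hours: 1.38×10^7 s / (3600 s/hour) = 3830 hours.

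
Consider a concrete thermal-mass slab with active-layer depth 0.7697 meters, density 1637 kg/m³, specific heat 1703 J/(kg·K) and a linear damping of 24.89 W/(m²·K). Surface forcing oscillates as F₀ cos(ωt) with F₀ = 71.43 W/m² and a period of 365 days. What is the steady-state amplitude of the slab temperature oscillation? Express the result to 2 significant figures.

2.9 K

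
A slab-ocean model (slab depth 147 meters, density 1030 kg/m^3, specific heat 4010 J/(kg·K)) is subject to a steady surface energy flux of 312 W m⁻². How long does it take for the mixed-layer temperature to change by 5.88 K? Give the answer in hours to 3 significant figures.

3180 hours

Areal heat capacity C = ρ c_p D = 1030 × 4010 × 147 = 6.07×10^8 J m⁻² K⁻¹.
Time required: Δt = C ΔT / F = 6.07×10^8 × 5.88 / 312 = 1.14×10^7 s.
In hours: 1.14×10^7 s / (3600 s/hour) = 3180 hours.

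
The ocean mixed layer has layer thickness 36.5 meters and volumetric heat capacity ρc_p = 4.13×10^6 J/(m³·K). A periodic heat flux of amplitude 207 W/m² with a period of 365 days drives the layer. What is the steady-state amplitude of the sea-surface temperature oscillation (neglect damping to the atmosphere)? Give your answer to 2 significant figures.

Areal heat capacity C = ρc_p × D = 4.13×10^6 × 36.5 = 1.51×10^8 J m⁻² K⁻¹.
Angular frequency ω = 2π / T = 2π / 3.15×10^7 s = 1.99×10^-7 s⁻¹.
Cω = 1.51×10^8 × 1.99×10^-7 = 30.0 W/(m²·K).
Amplitude A = F₀ / (Cω) = 207 / 30.0 = 6.89 K.

6.9 K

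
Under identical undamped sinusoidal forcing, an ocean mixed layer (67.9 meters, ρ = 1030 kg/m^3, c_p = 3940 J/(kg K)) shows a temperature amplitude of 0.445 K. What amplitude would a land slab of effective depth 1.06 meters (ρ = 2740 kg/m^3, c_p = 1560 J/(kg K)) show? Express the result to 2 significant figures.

27 K

C_ocean = 2.76×10^8 J/(m²·K); C_land = 4.53×10^6 J/(m²·K).
A ∝ 1/C ⇒ A_land = A_ocean × C_ocean/C_land = 0.445 × 60.8 = 27.1 K.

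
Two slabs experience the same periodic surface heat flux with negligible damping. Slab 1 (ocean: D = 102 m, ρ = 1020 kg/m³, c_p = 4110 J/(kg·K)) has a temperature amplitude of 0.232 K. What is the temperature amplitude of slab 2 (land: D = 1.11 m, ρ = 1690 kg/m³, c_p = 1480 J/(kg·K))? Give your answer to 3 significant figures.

C_ocean = 4.28×10^8 J/(m²·K); C_land = 2.78×10^6 J/(m²·K).
A ∝ 1/C ⇒ A_land = A_ocean × C_ocean/C_land = 0.232 × 154 = 35.7 K.

35.7 K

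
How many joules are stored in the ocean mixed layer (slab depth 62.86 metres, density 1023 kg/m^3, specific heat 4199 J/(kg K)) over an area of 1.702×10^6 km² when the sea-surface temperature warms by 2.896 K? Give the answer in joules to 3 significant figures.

1.33×10^21 J

Areal heat capacity C = ρ c_p D = 1023 × 4199 × 62.86 = 2.70×10^8 J/(m²·K).
Heat per unit area: q = C ΔT = 2.70×10^8 × 2.896 = 7.82×10^8 J/m².
Total heat: Q = q × A = 7.82×10^8 × (1.702×10^6 × 10⁶ m²) = 1.33×10^21 J.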